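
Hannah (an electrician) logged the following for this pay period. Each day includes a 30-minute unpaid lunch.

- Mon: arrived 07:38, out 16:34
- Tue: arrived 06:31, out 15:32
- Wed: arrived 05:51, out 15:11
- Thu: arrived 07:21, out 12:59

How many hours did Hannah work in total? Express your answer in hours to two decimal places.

30.92 hours

Mon: 07:38–16:34 = 8 h 56 min; less 30 min break → 8 h 26 min
Tue: 06:31–15:32 = 9 h 1 min; less 30 min break → 8 h 31 min
Wed: 05:51–15:11 = 9 h 20 min; less 30 min break → 8 h 50 min
Thu: 07:21–12:59 = 5 h 38 min; less 30 min break → 5 h 8 min
Total: 8 h 26 min + 8 h 31 min + 8 h 50 min + 5 h 8 min = 30 h 55 min.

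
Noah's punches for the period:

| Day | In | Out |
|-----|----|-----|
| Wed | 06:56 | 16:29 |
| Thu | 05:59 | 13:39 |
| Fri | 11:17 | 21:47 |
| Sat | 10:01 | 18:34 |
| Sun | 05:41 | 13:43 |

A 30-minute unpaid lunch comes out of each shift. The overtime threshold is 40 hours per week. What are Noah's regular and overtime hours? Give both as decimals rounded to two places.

Regular 40.00 hours, overtime 1.80 hours

Wed: 06:56–16:29 = 9 h 33 min; less 30 min break → 9 h 3 min
Thu: 05:59–13:39 = 7 h 40 min; less 30 min break → 7 h 10 min
Fri: 11:17–21:47 = 10 h 30 min; less 30 min break → 10 h 0 min
Sat: 10:01–18:34 = 8 h 33 min; less 30 min break → 8 h 3 min
Sun: 05:41–13:43 = 8 h 2 min; less 30 min break → 7 h 32 min
Total worked: 41 h 48 min = 41.80 h.
Threshold 40 h → overtime 1 h 48 min, regular 40 h 0 min.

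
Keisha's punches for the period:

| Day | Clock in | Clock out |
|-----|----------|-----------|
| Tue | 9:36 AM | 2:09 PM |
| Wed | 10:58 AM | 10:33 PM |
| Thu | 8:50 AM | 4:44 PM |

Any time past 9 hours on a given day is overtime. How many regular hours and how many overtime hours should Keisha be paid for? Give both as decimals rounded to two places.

Tue: 9:36 AM–2:09 PM = 4 h 33 min
Wed: 10:58 AM–10:33 PM = 11 h 35 min
Thu: 8:50 AM–4:44 PM = 7 h 54 min
Tue reg 4 h 33 min / OT 0 h 0 min; Wed reg 9 h 0 min / OT 2 h 35 min; Thu reg 7 h 54 min / OT 0 h 0 min.
Totals: regular 21 h 27 min, overtime 2 h 35 min.

Regular 21.45 hours, overtime 2.58 hours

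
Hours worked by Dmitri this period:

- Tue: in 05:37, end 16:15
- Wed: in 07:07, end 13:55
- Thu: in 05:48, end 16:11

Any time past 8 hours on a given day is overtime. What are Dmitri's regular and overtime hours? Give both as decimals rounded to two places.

Tue: 05:37–16:15 = 10 h 38 min
Wed: 07:07–13:55 = 6 h 48 min
Thu: 05:48–16:11 = 10 h 23 min
Tue reg 8 h 0 min / OT 2 h 38 min; Wed reg 6 h 48 min / OT 0 h 0 min; Thu reg 8 h 0 min / OT 2 h 23 min.
Totals: regular 22 h 48 min, overtime 5 h 1 min.

Regular 22.80 hours, overtime 5.02 hours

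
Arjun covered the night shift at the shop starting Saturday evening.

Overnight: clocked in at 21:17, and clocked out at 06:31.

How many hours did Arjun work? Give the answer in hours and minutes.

Overnight: 21:17 → midnight = 2 h 43 min; midnight → 06:31 = 6 h 31 min; span 9 h 14 min

9 h 14 min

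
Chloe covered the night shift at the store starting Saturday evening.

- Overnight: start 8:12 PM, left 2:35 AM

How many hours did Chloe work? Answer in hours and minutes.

Overnight: 8:12 PM → midnight = 3 h 48 min; midnight → 2:35 AM = 2 h 35 min; span 6 h 23 min

6 h 23 min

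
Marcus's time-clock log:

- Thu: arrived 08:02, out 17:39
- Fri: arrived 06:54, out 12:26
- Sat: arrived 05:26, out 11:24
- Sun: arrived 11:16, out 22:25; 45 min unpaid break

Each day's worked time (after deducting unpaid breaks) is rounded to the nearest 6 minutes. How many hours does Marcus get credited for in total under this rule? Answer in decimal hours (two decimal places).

31.50 hours

Thu: 08:02–17:39 = 9 h 37 min → rounds to 9 h 36 min
Fri: 06:54–12:26 = 5 h 32 min → rounds to 5 h 30 min
Sat: 05:26–11:24 = 5 h 58 min → rounds to 6 h 0 min
Sun: 11:16–22:25 = 11 h 9 min − 45 min = 10 h 24 min → rounds to 10 h 24 min
Total credited: 31 h 30 min.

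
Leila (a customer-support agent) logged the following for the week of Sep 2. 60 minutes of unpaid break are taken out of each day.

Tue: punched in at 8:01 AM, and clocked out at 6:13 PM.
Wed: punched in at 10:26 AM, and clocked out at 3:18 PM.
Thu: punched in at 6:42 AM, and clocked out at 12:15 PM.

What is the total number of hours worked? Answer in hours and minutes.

17 h 37 min

Tue: 8:01 AM–6:13 PM = 10 h 12 min; less 60 min break → 9 h 12 min
Wed: 10:26 AM–3:18 PM = 4 h 52 min; less 60 min break → 3 h 52 min
Thu: 6:42 AM–12:15 PM = 5 h 33 min; less 60 min break → 4 h 33 min
Total: 9 h 12 min + 3 h 52 min + 4 h 33 min = 17 h 37 min.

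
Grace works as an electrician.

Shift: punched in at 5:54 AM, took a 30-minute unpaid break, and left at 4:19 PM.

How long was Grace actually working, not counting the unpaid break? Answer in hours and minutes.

9 h 55 min

Shift: 5:54 AM–4:19 PM = 10 h 25 min; less 30 min break → 9 h 55 min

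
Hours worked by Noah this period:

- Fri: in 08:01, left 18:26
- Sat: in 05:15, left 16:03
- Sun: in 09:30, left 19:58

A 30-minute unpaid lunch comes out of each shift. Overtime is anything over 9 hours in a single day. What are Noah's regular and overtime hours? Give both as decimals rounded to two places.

Fri: 08:01–18:26 = 10 h 25 min; less 30 min break → 9 h 55 min
Sat: 05:15–16:03 = 10 h 48 min; less 30 min break → 10 h 18 min
Sun: 09:30–19:58 = 10 h 28 min; less 30 min break → 9 h 58 min
Fri reg 9 h 0 min / OT 0 h 55 min; Sat reg 9 h 0 min / OT 1 h 18 min; Sun reg 9 h 0 min / OT 0 h 58 min.
Totals: regular 27 h 0 min, overtime 3 h 11 min.

Regular 27.00 hours, overtime 3.18 hours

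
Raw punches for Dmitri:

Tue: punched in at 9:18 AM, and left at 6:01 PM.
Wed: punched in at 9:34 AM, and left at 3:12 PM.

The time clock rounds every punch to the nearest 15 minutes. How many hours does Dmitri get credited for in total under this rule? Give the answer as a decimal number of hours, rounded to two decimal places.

14.50 hours

Tue: in 9:18 AM→9:15 AM, out 6:01 PM→6:00 PM; 8 h 45 min
Wed: in 9:34 AM→9:30 AM, out 3:12 PM→3:15 PM; 5 h 45 min
Total credited: 14 h 30 min.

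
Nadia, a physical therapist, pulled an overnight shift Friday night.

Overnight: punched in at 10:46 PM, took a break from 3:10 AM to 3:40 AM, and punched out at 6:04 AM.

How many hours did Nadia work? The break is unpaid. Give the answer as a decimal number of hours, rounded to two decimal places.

6.80 hours

Overnight: 10:46 PM → midnight = 1 h 14 min; midnight → 6:04 AM = 6 h 4 min; span 7 h 18 min; less 30 min break → 6 h 48 min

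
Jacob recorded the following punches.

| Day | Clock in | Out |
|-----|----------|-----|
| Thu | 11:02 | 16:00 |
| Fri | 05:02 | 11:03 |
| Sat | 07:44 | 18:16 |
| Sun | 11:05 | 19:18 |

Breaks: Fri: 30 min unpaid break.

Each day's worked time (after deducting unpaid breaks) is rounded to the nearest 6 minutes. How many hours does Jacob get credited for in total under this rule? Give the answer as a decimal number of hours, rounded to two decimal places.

29.20 hours

Thu: 11:02–16:00 = 4 h 58 min → rounds to 5 h 0 min
Fri: 05:02–11:03 = 6 h 1 min − 30 min = 5 h 31 min → rounds to 5 h 30 min
Sat: 07:44–18:16 = 10 h 32 min → rounds to 10 h 30 min
Sun: 11:05–19:18 = 8 h 13 min → rounds to 8 h 12 min
Total credited: 29 h 12 min.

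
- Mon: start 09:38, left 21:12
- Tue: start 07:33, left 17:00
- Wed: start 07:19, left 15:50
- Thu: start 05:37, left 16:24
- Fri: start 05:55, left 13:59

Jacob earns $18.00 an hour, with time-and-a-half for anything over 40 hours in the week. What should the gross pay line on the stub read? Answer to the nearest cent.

$946.35

Mon: 09:38–21:12 = 11 h 34 min
Tue: 07:33–17:00 = 9 h 27 min
Wed: 07:19–15:50 = 8 h 31 min
Thu: 05:37–16:24 = 10 h 47 min
Fri: 05:55–13:59 = 8 h 4 min
Total worked: 48 h 23 min = 2903 min.
Regular 40 h 0 min = 2400 min at $18.00/h; overtime 8 h 23 min = 503 min at $27.00/h.
Pay = (2400 × $18.00 + 503 × $27.00) ÷ 60 = $946.35.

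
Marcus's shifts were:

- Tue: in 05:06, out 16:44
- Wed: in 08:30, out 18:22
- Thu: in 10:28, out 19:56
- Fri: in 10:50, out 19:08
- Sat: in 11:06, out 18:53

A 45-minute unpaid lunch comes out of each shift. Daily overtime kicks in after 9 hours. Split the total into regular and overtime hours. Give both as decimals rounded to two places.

Regular 41.30 hours, overtime 2.00 hours

Tue: 05:06–16:44 = 11 h 38 min; less 45 min break → 10 h 53 min
Wed: 08:30–18:22 = 9 h 52 min; less 45 min break → 9 h 7 min
Thu: 10:28–19:56 = 9 h 28 min; less 45 min break → 8 h 43 min
Fri: 10:50–19:08 = 8 h 18 min; less 45 min break → 7 h 33 min
Sat: 11:06–18:53 = 7 h 47 min; less 45 min break → 7 h 2 min
Tue reg 9 h 0 min / OT 1 h 53 min; Wed reg 9 h 0 min / OT 0 h 7 min; Thu reg 8 h 43 min / OT 0 h 0 min; Fri reg 7 h 33 min / OT 0 h 0 min; Sat reg 7 h 2 min / OT 0 h 0 min.
Totals: regular 41 h 18 min, overtime 2 h 0 min.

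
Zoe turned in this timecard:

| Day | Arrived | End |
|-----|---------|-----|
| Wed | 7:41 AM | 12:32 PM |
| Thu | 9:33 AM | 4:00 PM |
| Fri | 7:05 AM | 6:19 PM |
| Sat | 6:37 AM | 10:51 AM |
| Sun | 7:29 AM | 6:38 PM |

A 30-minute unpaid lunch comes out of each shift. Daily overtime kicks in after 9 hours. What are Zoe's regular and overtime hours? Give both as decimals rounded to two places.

Regular 32.03 hours, overtime 3.38 hours

Wed: 7:41 AM–12:32 PM = 4 h 51 min; less 30 min break → 4 h 21 min
Thu: 9:33 AM–4:00 PM = 6 h 27 min; less 30 min break → 5 h 57 min
Fri: 7:05 AM–6:19 PM = 11 h 14 min; less 30 min break → 10 h 44 min
Sat: 6:37 AM–10:51 AM = 4 h 14 min; less 30 min break → 3 h 44 min
Sun: 7:29 AM–6:38 PM = 11 h 9 min; less 30 min break → 10 h 39 min
Wed reg 4 h 21 min / OT 0 h 0 min; Thu reg 5 h 57 min / OT 0 h 0 min; Fri reg 9 h 0 min / OT 1 h 44 min; Sat reg 3 h 44 min / OT 0 h 0 min; Sun reg 9 h 0 min / OT 1 h 39 min.
Totals: regular 32 h 2 min, overtime 3 h 23 min.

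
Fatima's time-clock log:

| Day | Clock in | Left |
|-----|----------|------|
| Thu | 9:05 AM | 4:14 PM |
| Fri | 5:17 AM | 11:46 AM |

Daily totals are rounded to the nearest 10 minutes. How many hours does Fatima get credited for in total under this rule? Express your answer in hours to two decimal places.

Thu: 9:05 AM–4:14 PM = 7 h 9 min → rounds to 7 h 10 min
Fri: 5:17 AM–11:46 AM = 6 h 29 min → rounds to 6 h 30 min
Total credited: 13 h 40 min.

13.67 hours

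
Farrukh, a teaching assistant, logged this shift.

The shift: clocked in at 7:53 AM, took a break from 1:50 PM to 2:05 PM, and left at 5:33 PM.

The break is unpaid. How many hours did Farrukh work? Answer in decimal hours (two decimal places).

9.42 hours

The shift: 7:53 AM–5:33 PM = 9 h 40 min; less 15 min break → 9 h 25 min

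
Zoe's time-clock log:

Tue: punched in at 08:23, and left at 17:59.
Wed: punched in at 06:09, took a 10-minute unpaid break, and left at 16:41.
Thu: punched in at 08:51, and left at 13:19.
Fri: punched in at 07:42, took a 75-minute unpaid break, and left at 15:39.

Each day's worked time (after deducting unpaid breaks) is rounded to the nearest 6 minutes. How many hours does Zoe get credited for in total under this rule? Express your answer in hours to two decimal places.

Tue: 08:23–17:59 = 9 h 36 min → rounds to 9 h 36 min
Wed: 06:09–16:41 = 10 h 32 min − 10 min = 10 h 22 min → rounds to 10 h 24 min
Thu: 08:51–13:19 = 4 h 28 min → rounds to 4 h 30 min
Fri: 07:42–15:39 = 7 h 57 min − 75 min = 6 h 42 min → rounds to 6 h 42 min
Total credited: 31 h 12 min.

31.20 hours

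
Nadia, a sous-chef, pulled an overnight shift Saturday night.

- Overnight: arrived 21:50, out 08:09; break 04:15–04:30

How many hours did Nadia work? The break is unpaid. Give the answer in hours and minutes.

Overnight: 21:50 → midnight = 2 h 10 min; midnight → 08:09 = 8 h 9 min; span 10 h 19 min; less 15 min break → 10 h 4 min

10 h 4 min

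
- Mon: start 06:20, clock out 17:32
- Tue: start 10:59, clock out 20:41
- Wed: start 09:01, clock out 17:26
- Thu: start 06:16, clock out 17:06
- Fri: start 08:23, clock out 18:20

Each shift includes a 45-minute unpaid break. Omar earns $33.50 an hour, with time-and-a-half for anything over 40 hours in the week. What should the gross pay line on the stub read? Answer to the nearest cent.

Mon: 06:20–17:32 = 11 h 12 min; less 45 min break → 10 h 27 min
Tue: 10:59–20:41 = 9 h 42 min; less 45 min break → 8 h 57 min
Wed: 09:01–17:26 = 8 h 25 min; less 45 min break → 7 h 40 min
Thu: 06:16–17:06 = 10 h 50 min; less 45 min break → 10 h 5 min
Fri: 08:23–18:20 = 9 h 57 min; less 45 min break → 9 h 12 min
Total worked: 46 h 21 min = 2781 min.
Regular 40 h 0 min = 2400 min at $33.50/h; overtime 6 h 21 min = 381 min at $50.25/h.
Pay = (2400 × $33.50 + 381 × $50.25) ÷ 60 = $1659.09.

$1659.09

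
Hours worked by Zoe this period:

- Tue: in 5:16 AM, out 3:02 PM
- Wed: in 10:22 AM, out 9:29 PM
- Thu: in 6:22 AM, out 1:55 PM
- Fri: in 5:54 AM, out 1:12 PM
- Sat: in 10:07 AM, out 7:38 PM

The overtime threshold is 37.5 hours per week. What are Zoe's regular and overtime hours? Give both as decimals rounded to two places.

Tue: 5:16 AM–3:02 PM = 9 h 46 min
Wed: 10:22 AM–9:29 PM = 11 h 7 min
Thu: 6:22 AM–1:55 PM = 7 h 33 min
Fri: 5:54 AM–1:12 PM = 7 h 18 min
Sat: 10:07 AM–7:38 PM = 9 h 31 min
Total worked: 45 h 15 min = 45.25 h.
Threshold 37.5 h → overtime 7 h 45 min, regular 37 h 30 min.

Regular 37.50 hours, overtime 7.75 hours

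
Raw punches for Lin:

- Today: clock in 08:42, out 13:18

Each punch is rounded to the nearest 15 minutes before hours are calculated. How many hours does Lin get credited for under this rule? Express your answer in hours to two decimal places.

Today: in 08:42→08:45, out 13:18→13:15; 4 h 30 min

4.50 hours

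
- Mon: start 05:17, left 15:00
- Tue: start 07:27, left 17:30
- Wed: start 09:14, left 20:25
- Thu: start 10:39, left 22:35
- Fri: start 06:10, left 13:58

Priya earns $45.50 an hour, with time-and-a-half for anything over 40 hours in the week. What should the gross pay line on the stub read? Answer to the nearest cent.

Mon: 05:17–15:00 = 9 h 43 min
Tue: 07:27–17:30 = 10 h 3 min
Wed: 09:14–20:25 = 11 h 11 min
Thu: 10:39–22:35 = 11 h 56 min
Fri: 06:10–13:58 = 7 h 48 min
Total worked: 50 h 41 min = 3041 min.
Regular 40 h 0 min = 2400 min at $45.50/h; overtime 10 h 41 min = 641 min at $68.25/h.
Pay = (2400 × $45.50 + 641 × $68.25) ÷ 60 = $2549.14.

$2549.14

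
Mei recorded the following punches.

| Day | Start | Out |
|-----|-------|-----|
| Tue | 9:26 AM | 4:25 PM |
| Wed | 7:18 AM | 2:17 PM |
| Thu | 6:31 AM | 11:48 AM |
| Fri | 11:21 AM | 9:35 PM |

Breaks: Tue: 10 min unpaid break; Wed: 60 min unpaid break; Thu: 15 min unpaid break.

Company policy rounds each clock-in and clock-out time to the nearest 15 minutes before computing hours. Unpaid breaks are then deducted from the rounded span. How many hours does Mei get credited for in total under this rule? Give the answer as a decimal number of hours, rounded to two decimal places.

Tue: in 9:26 AM→9:30 AM, out 4:25 PM→4:30 PM; 7 h 0 min − 10 min = 6 h 50 min
Wed: in 7:18 AM→7:15 AM, out 2:17 PM→2:15 PM; 7 h 0 min − 60 min = 6 h 0 min
Thu: in 6:31 AM→6:30 AM, out 11:48 AM→11:45 AM; 5 h 15 min − 15 min = 5 h 0 min
Fri: in 11:21 AM→11:15 AM, out 9:35 PM→9:30 PM; 10 h 15 min
Total credited: 28 h 5 min.

28.08 hours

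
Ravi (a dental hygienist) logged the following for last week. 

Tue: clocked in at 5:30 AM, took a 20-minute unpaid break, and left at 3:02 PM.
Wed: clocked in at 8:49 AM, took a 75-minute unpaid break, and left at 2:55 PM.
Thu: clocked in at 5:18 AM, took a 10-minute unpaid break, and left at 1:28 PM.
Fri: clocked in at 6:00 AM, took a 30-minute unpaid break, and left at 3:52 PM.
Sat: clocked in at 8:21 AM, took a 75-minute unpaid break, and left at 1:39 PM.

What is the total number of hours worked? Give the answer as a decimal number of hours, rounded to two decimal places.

35.47 hours

Tue: 5:30 AM–3:02 PM = 9 h 32 min; less 20 min break → 9 h 12 min
Wed: 8:49 AM–2:55 PM = 6 h 6 min; less 75 min break → 4 h 51 min
Thu: 5:18 AM–1:28 PM = 8 h 10 min; less 10 min break → 8 h 0 min
Fri: 6:00 AM–3:52 PM = 9 h 52 min; less 30 min break → 9 h 22 min
Sat: 8:21 AM–1:39 PM = 5 h 18 min; less 75 min break → 4 h 3 min
Total: 9 h 12 min + 4 h 51 min + 8 h 0 min + 9 h 22 min + 4 h 3 min = 35 h 28 min.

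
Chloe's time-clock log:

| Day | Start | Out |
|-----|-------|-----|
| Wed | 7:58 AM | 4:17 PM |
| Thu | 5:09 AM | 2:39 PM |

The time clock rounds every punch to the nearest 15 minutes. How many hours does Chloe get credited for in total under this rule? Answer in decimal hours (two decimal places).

17.75 hours

Wed: in 7:58 AM→8:00 AM, out 4:17 PM→4:15 PM; 8 h 15 min
Thu: in 5:09 AM→5:15 AM, out 2:39 PM→2:45 PM; 9 h 30 min
Total credited: 17 h 45 min.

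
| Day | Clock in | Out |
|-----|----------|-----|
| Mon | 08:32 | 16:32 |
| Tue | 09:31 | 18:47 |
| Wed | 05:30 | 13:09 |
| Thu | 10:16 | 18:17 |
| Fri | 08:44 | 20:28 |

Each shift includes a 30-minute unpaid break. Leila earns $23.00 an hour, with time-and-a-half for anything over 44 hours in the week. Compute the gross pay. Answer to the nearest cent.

$969.83

Mon: 08:32–16:32 = 8 h 0 min; less 30 min break → 7 h 30 min
Tue: 09:31–18:47 = 9 h 16 min; less 30 min break → 8 h 46 min
Wed: 05:30–13:09 = 7 h 39 min; less 30 min break → 7 h 9 min
Thu: 10:16–18:17 = 8 h 1 min; less 30 min break → 7 h 31 min
Fri: 08:44–20:28 = 11 h 44 min; less 30 min break → 11 h 14 min
Total worked: 42 h 10 min = 2530 min.
Regular 42 h 10 min = 2530 min at $23.00/h; overtime 0 h 0 min = 0 min at $34.50/h.
Pay = (2530 × $23.00 + 0 × $34.50) ÷ 60 = $969.83.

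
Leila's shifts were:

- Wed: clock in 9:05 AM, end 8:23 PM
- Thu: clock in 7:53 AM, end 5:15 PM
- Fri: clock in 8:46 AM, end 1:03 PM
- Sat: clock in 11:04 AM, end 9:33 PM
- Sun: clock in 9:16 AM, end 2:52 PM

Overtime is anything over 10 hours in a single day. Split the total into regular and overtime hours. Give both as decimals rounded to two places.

Wed: 9:05 AM–8:23 PM = 11 h 18 min
Thu: 7:53 AM–5:15 PM = 9 h 22 min
Fri: 8:46 AM–1:03 PM = 4 h 17 min
Sat: 11:04 AM–9:33 PM = 10 h 29 min
Sun: 9:16 AM–2:52 PM = 5 h 36 min
Wed reg 10 h 0 min / OT 1 h 18 min; Thu reg 9 h 22 min / OT 0 h 0 min; Fri reg 4 h 17 min / OT 0 h 0 min; Sat reg 10 h 0 min / OT 0 h 29 min; Sun reg 5 h 36 min / OT 0 h 0 min.
Totals: regular 39 h 15 min, overtime 1 h 47 min.

Regular 39.25 hours, overtime 1.78 hours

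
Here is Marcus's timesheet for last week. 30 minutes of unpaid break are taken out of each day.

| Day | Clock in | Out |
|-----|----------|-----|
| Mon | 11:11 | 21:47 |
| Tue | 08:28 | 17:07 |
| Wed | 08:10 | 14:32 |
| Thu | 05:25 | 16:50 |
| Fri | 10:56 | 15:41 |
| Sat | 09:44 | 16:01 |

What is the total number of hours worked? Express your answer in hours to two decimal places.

Mon: 11:11–21:47 = 10 h 36 min; less 30 min break → 10 h 6 min
Tue: 08:28–17:07 = 8 h 39 min; less 30 min break → 8 h 9 min
Wed: 08:10–14:32 = 6 h 22 min; less 30 min break → 5 h 52 min
Thu: 05:25–16:50 = 11 h 25 min; less 30 min break → 10 h 55 min
Fri: 10:56–15:41 = 4 h 45 min; less 30 min break → 4 h 15 min
Sat: 09:44–16:01 = 6 h 17 min; less 30 min break → 5 h 47 min
Total: 10 h 6 min + 8 h 9 min + 5 h 52 min + 10 h 55 min + 4 h 15 min + 5 h 47 min = 45 h 4 min.

45.07 hours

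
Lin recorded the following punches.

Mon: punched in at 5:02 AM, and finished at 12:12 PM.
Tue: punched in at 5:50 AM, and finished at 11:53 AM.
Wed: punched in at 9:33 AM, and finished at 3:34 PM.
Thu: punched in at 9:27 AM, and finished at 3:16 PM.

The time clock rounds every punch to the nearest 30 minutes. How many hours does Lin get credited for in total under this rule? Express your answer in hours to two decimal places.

25.00 hours

Mon: in 5:02 AM→5:00 AM, out 12:12 PM→12:00 PM; 7 h 0 min
Tue: in 5:50 AM→6:00 AM, out 11:53 AM→12:00 PM; 6 h 0 min
Wed: in 9:33 AM→9:30 AM, out 3:34 PM→3:30 PM; 6 h 0 min
Thu: in 9:27 AM→9:30 AM, out 3:16 PM→3:30 PM; 6 h 0 min
Total credited: 25 h 0 min.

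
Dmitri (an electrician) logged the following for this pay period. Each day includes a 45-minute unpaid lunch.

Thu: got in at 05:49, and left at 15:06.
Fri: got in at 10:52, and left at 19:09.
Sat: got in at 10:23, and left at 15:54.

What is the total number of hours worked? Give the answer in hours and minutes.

Thu: 05:49–15:06 = 9 h 17 min; less 45 min break → 8 h 32 min
Fri: 10:52–19:09 = 8 h 17 min; less 45 min break → 7 h 32 min
Sat: 10:23–15:54 = 5 h 31 min; less 45 min break → 4 h 46 min
Total: 8 h 32 min + 7 h 32 min + 4 h 46 min = 20 h 50 min.

20 h 50 min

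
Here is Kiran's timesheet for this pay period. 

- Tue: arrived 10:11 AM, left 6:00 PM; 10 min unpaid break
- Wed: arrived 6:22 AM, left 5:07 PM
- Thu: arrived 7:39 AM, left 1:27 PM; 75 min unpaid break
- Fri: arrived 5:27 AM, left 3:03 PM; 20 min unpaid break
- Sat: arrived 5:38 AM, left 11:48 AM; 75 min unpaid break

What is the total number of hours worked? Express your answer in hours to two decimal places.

37.13 hours

Tue: 10:11 AM–6:00 PM = 7 h 49 min; less 10 min break → 7 h 39 min
Wed: 6:22 AM–5:07 PM = 10 h 45 min
Thu: 7:39 AM–1:27 PM = 5 h 48 min; less 75 min break → 4 h 33 min
Fri: 5:27 AM–3:03 PM = 9 h 36 min; less 20 min break → 9 h 16 min
Sat: 5:38 AM–11:48 AM = 6 h 10 min; less 75 min break → 4 h 55 min
Total: 7 h 39 min + 10 h 45 min + 4 h 33 min + 9 h 16 min + 4 h 55 min = 37 h 8 min.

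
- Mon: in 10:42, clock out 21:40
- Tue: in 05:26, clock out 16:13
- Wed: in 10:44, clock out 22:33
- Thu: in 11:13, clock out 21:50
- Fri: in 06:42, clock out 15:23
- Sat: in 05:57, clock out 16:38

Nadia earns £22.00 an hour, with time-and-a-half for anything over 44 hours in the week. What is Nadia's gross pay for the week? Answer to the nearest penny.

£1613.15

Mon: 10:42–21:40 = 10 h 58 min
Tue: 05:26–16:13 = 10 h 47 min
Wed: 10:44–22:33 = 11 h 49 min
Thu: 11:13–21:50 = 10 h 37 min
Fri: 06:42–15:23 = 8 h 41 min
Sat: 05:57–16:38 = 10 h 41 min
Total worked: 63 h 33 min = 3813 min.
Regular 44 h 0 min = 2640 min at £22.00/h; overtime 19 h 33 min = 1173 min at £33.00/h.
Pay = (2640 × £22.00 + 1173 × £33.00) ÷ 60 = £1613.15.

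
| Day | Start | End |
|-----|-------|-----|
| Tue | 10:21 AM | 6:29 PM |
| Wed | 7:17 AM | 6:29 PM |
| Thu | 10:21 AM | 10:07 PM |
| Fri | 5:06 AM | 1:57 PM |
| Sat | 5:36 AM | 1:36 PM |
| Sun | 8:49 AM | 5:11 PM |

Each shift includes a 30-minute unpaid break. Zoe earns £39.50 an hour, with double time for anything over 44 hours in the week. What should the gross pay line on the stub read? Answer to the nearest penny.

Tue: 10:21 AM–6:29 PM = 8 h 8 min; less 30 min break → 7 h 38 min
Wed: 7:17 AM–6:29 PM = 11 h 12 min; less 30 min break → 10 h 42 min
Thu: 10:21 AM–10:07 PM = 11 h 46 min; less 30 min break → 11 h 16 min
Fri: 5:06 AM–1:57 PM = 8 h 51 min; less 30 min break → 8 h 21 min
Sat: 5:36 AM–1:36 PM = 8 h 0 min; less 30 min break → 7 h 30 min
Sun: 8:49 AM–5:11 PM = 8 h 22 min; less 30 min break → 7 h 52 min
Total worked: 53 h 19 min = 3199 min.
Regular 44 h 0 min = 2640 min at £39.50/h; overtime 9 h 19 min = 559 min at £79.00/h.
Pay = (2640 × £39.50 + 559 × £79.00) ÷ 60 = £2474.02.

£2474.02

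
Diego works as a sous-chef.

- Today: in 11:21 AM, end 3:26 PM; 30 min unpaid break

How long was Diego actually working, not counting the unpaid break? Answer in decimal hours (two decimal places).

3.58 hours

Today: 11:21 AM–3:26 PM = 4 h 5 min; less 30 min break → 3 h 35 min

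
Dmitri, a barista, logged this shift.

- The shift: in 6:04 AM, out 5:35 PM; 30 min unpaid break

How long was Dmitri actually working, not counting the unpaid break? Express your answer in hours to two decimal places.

11.02 hours

The shift: 6:04 AM–5:35 PM = 11 h 31 min; less 30 min break → 11 h 1 min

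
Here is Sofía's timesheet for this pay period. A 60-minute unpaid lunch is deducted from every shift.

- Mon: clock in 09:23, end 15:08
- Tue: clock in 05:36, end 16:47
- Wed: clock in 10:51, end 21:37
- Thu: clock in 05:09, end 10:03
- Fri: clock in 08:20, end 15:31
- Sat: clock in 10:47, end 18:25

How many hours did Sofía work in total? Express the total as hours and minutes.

Mon: 09:23–15:08 = 5 h 45 min; less 60 min break → 4 h 45 min
Tue: 05:36–16:47 = 11 h 11 min; less 60 min break → 10 h 11 min
Wed: 10:51–21:37 = 10 h 46 min; less 60 min break → 9 h 46 min
Thu: 05:09–10:03 = 4 h 54 min; less 60 min break → 3 h 54 min
Fri: 08:20–15:31 = 7 h 11 min; less 60 min break → 6 h 11 min
Sat: 10:47–18:25 = 7 h 38 min; less 60 min break → 6 h 38 min
Total: 4 h 45 min + 10 h 11 min + 9 h 46 min + 3 h 54 min + 6 h 11 min + 6 h 38 min = 41 h 25 min.

41 h 25 min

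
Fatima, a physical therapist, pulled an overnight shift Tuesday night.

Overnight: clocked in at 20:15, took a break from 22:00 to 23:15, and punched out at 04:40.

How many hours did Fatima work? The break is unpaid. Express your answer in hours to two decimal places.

7.17 hours

Overnight: 20:15 → midnight = 3 h 45 min; midnight → 04:40 = 4 h 40 min; span 8 h 25 min; less 75 min break → 7 h 10 min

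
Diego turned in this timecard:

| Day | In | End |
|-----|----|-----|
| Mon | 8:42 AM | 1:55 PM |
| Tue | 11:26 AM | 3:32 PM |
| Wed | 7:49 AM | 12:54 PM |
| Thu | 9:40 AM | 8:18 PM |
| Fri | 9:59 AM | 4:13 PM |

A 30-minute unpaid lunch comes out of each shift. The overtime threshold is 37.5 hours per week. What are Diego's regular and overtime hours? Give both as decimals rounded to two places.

Regular 28.77 hours, overtime 0.00 hours

Mon: 8:42 AM–1:55 PM = 5 h 13 min; less 30 min break → 4 h 43 min
Tue: 11:26 AM–3:32 PM = 4 h 6 min; less 30 min break → 3 h 36 min
Wed: 7:49 AM–12:54 PM = 5 h 5 min; less 30 min break → 4 h 35 min
Thu: 9:40 AM–8:18 PM = 10 h 38 min; less 30 min break → 10 h 8 min
Fri: 9:59 AM–4:13 PM = 6 h 14 min; less 30 min break → 5 h 44 min
Total worked: 28 h 46 min = 28.77 h.
Threshold 37.5 h → overtime 0 h 0 min, regular 28 h 46 min.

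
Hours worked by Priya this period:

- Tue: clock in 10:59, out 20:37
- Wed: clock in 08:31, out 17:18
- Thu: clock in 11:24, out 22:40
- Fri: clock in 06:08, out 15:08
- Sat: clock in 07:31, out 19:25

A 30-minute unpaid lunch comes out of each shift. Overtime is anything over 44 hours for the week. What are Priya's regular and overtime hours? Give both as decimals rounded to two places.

Tue: 10:59–20:37 = 9 h 38 min; less 30 min break → 9 h 8 min
Wed: 08:31–17:18 = 8 h 47 min; less 30 min break → 8 h 17 min
Thu: 11:24–22:40 = 11 h 16 min; less 30 min break → 10 h 46 min
Fri: 06:08–15:08 = 9 h 0 min; less 30 min break → 8 h 30 min
Sat: 07:31–19:25 = 11 h 54 min; less 30 min break → 11 h 24 min
Total worked: 48 h 5 min = 48.08 h.
Threshold 44 h → overtime 4 h 5 min, regular 44 h 0 min.

Regular 44.00 hours, overtime 4.08 hours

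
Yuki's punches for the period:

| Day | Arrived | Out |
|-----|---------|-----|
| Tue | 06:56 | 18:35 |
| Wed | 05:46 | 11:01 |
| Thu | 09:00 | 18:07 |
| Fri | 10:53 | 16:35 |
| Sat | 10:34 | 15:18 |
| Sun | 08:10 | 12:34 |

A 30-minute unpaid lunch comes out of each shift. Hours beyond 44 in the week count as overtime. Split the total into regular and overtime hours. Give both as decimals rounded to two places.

Regular 37.85 hours, overtime 0.00 hours

Tue: 06:56–18:35 = 11 h 39 min; less 30 min break → 11 h 9 min
Wed: 05:46–11:01 = 5 h 15 min; less 30 min break → 4 h 45 min
Thu: 09:00–18:07 = 9 h 7 min; less 30 min break → 8 h 37 min
Fri: 10:53–16:35 = 5 h 42 min; less 30 min break → 5 h 12 min
Sat: 10:34–15:18 = 4 h 44 min; less 30 min break → 4 h 14 min
Sun: 08:10–12:34 = 4 h 24 min; less 30 min break → 3 h 54 min
Total worked: 37 h 51 min = 37.85 h.
Threshold 44 h → overtime 0 h 0 min, regular 37 h 51 min.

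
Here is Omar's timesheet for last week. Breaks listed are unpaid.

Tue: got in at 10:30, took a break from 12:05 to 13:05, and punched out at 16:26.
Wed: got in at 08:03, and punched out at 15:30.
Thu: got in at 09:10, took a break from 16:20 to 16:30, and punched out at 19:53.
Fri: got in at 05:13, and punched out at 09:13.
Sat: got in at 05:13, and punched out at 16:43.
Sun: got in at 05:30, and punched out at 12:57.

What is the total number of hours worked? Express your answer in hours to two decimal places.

45.88 hours

Tue: 10:30–16:26 = 5 h 56 min; less 60 min break → 4 h 56 min
Wed: 08:03–15:30 = 7 h 27 min
Thu: 09:10–19:53 = 10 h 43 min; less 10 min break → 10 h 33 min
Fri: 05:13–09:13 = 4 h 0 min
Sat: 05:13–16:43 = 11 h 30 min
Sun: 05:30–12:57 = 7 h 27 min
Total: 4 h 56 min + 7 h 27 min + 10 h 33 min + 4 h 0 min + 11 h 30 min + 7 h 27 min = 45 h 53 min.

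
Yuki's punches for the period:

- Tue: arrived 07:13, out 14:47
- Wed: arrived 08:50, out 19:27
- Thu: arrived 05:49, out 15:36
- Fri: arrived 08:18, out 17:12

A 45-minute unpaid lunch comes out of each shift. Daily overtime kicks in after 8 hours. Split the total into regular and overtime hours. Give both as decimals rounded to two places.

Tue: 07:13–14:47 = 7 h 34 min; less 45 min break → 6 h 49 min
Wed: 08:50–19:27 = 10 h 37 min; less 45 min break → 9 h 52 min
Thu: 05:49–15:36 = 9 h 47 min; less 45 min break → 9 h 2 min
Fri: 08:18–17:12 = 8 h 54 min; less 45 min break → 8 h 9 min
Tue reg 6 h 49 min / OT 0 h 0 min; Wed reg 8 h 0 min / OT 1 h 52 min; Thu reg 8 h 0 min / OT 1 h 2 min; Fri reg 8 h 0 min / OT 0 h 9 min.
Totals: regular 30 h 49 min, overtime 3 h 3 min.

Regular 30.82 hours, overtime 3.05 hours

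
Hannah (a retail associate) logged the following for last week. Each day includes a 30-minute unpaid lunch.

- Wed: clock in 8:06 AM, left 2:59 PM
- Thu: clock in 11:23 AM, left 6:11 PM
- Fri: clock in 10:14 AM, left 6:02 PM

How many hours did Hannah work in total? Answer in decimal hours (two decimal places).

Wed: 8:06 AM–2:59 PM = 6 h 53 min; less 30 min break → 6 h 23 min
Thu: 11:23 AM–6:11 PM = 6 h 48 min; less 30 min break → 6 h 18 min
Fri: 10:14 AM–6:02 PM = 7 h 48 min; less 30 min break → 7 h 18 min
Total: 6 h 23 min + 6 h 18 min + 7 h 18 min = 19 h 59 min.

19.98 hours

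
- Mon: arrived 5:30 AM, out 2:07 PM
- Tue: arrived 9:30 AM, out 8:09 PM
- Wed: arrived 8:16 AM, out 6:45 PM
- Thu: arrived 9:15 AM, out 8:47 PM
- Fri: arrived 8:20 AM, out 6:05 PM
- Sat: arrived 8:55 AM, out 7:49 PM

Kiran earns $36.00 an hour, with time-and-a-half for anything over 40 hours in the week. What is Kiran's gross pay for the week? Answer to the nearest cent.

$2624.40

Mon: 5:30 AM–2:07 PM = 8 h 37 min
Tue: 9:30 AM–8:09 PM = 10 h 39 min
Wed: 8:16 AM–6:45 PM = 10 h 29 min
Thu: 9:15 AM–8:47 PM = 11 h 32 min
Fri: 8:20 AM–6:05 PM = 9 h 45 min
Sat: 8:55 AM–7:49 PM = 10 h 54 min
Total worked: 61 h 56 min = 3716 min.
Regular 40 h 0 min = 2400 min at $36.00/h; overtime 21 h 56 min = 1316 min at $54.00/h.
Pay = (2400 × $36.00 + 1316 × $54.00) ÷ 60 = $2624.40.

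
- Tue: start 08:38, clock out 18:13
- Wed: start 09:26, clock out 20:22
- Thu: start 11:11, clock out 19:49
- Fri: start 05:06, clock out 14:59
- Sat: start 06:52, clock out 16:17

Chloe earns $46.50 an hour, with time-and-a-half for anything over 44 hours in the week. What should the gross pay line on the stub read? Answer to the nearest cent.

$2356.39

Tue: 08:38–18:13 = 9 h 35 min
Wed: 09:26–20:22 = 10 h 56 min
Thu: 11:11–19:49 = 8 h 38 min
Fri: 05:06–14:59 = 9 h 53 min
Sat: 06:52–16:17 = 9 h 25 min
Total worked: 48 h 27 min = 2907 min.
Regular 44 h 0 min = 2640 min at $46.50/h; overtime 4 h 27 min = 267 min at $69.75/h.
Pay = (2640 × $46.50 + 267 × $69.75) ÷ 60 = $2356.39.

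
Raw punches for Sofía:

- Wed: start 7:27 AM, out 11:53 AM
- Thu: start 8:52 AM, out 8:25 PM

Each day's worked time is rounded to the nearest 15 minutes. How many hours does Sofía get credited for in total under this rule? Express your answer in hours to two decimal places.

Wed: 7:27 AM–11:53 AM = 4 h 26 min → rounds to 4 h 30 min
Thu: 8:52 AM–8:25 PM = 11 h 33 min → rounds to 11 h 30 min
Total credited: 16 h 0 min.

16.00 hours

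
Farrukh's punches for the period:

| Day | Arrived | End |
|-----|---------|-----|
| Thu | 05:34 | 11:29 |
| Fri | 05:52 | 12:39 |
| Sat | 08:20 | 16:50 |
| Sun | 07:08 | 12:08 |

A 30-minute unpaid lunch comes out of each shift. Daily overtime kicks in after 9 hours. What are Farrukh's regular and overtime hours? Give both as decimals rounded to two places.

Thu: 05:34–11:29 = 5 h 55 min; less 30 min break → 5 h 25 min
Fri: 05:52–12:39 = 6 h 47 min; less 30 min break → 6 h 17 min
Sat: 08:20–16:50 = 8 h 30 min; less 30 min break → 8 h 0 min
Sun: 07:08–12:08 = 5 h 0 min; less 30 min break → 4 h 30 min
Thu reg 5 h 25 min / OT 0 h 0 min; Fri reg 6 h 17 min / OT 0 h 0 min; Sat reg 8 h 0 min / OT 0 h 0 min; Sun reg 4 h 30 min / OT 0 h 0 min.
Totals: regular 24 h 12 min, overtime 0 h 0 min.

Regular 24.20 hours, overtime 0.00 hours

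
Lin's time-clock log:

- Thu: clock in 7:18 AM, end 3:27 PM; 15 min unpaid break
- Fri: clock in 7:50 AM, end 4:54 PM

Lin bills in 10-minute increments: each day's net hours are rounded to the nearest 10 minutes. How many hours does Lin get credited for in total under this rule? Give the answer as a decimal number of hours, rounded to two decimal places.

Thu: 7:18 AM–3:27 PM = 8 h 9 min − 15 min = 7 h 54 min → rounds to 7 h 50 min
Fri: 7:50 AM–4:54 PM = 9 h 4 min → rounds to 9 h 0 min
Total credited: 16 h 50 min.

16.83 hours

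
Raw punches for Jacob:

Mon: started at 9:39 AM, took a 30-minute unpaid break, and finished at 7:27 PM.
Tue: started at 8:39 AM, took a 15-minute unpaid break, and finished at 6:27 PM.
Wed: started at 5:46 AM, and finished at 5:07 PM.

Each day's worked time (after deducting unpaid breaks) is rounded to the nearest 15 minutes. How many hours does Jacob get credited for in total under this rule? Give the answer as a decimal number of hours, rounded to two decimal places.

30.00 hours

Mon: 9:39 AM–7:27 PM = 9 h 48 min − 30 min = 9 h 18 min → rounds to 9 h 15 min
Tue: 8:39 AM–6:27 PM = 9 h 48 min − 15 min = 9 h 33 min → rounds to 9 h 30 min
Wed: 5:46 AM–5:07 PM = 11 h 21 min → rounds to 11 h 15 min
Total credited: 30 h 0 min.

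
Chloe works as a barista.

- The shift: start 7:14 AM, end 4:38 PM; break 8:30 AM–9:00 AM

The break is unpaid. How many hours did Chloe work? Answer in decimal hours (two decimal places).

8.90 hours

The shift: 7:14 AM–4:38 PM = 9 h 24 min; less 30 min break → 8 h 54 min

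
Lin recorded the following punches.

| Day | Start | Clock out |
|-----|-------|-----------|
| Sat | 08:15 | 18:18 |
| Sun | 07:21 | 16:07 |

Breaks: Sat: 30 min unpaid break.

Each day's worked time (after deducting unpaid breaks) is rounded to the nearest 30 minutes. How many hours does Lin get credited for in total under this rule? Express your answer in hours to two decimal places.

18.50 hours

Sat: 08:15–18:18 = 10 h 3 min − 30 min = 9 h 33 min → rounds to 9 h 30 min
Sun: 07:21–16:07 = 8 h 46 min → rounds to 9 h 0 min
Total credited: 18 h 30 min.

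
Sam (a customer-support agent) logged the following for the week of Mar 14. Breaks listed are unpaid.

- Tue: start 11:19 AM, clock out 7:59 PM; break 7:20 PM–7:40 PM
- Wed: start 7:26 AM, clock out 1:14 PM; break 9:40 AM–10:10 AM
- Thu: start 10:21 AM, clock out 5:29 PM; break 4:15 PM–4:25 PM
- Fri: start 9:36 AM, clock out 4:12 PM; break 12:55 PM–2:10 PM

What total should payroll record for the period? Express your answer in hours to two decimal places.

Tue: 11:19 AM–7:59 PM = 8 h 40 min; less 20 min break → 8 h 20 min
Wed: 7:26 AM–1:14 PM = 5 h 48 min; less 30 min break → 5 h 18 min
Thu: 10:21 AM–5:29 PM = 7 h 8 min; less 10 min break → 6 h 58 min
Fri: 9:36 AM–4:12 PM = 6 h 36 min; less 75 min break → 5 h 21 min
Total: 8 h 20 min + 5 h 18 min + 6 h 58 min + 5 h 21 min = 25 h 57 min.

25.95 hours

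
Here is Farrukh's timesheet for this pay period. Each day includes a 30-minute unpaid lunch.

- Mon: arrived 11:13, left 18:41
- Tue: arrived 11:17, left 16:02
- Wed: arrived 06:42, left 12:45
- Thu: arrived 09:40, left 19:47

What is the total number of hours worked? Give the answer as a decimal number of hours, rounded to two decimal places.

26.38 hours

Mon: 11:13–18:41 = 7 h 28 min; less 30 min break → 6 h 58 min
Tue: 11:17–16:02 = 4 h 45 min; less 30 min break → 4 h 15 min
Wed: 06:42–12:45 = 6 h 3 min; less 30 min break → 5 h 33 min
Thu: 09:40–19:47 = 10 h 7 min; less 30 min break → 9 h 37 min
Total: 6 h 58 min + 4 h 15 min + 5 h 33 min + 9 h 37 min = 26 h 23 min.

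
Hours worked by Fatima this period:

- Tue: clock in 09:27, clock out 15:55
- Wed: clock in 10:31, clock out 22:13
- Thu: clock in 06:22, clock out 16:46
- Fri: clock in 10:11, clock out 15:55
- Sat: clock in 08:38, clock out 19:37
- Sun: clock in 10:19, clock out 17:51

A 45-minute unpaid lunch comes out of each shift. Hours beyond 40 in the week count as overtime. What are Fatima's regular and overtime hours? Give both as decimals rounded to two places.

Tue: 09:27–15:55 = 6 h 28 min; less 45 min break → 5 h 43 min
Wed: 10:31–22:13 = 11 h 42 min; less 45 min break → 10 h 57 min
Thu: 06:22–16:46 = 10 h 24 min; less 45 min break → 9 h 39 min
Fri: 10:11–15:55 = 5 h 44 min; less 45 min break → 4 h 59 min
Sat: 08:38–19:37 = 10 h 59 min; less 45 min break → 10 h 14 min
Sun: 10:19–17:51 = 7 h 32 min; less 45 min break → 6 h 47 min
Total worked: 48 h 19 min = 48.32 h.
Threshold 40 h → overtime 8 h 19 min, regular 40 h 0 min.

Regular 40.00 hours, overtime 8.32 hours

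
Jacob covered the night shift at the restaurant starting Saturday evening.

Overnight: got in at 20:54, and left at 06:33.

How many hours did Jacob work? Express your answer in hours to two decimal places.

9.65 hours

Overnight: 20:54 → midnight = 3 h 6 min; midnight → 06:33 = 6 h 33 min; span 9 h 39 min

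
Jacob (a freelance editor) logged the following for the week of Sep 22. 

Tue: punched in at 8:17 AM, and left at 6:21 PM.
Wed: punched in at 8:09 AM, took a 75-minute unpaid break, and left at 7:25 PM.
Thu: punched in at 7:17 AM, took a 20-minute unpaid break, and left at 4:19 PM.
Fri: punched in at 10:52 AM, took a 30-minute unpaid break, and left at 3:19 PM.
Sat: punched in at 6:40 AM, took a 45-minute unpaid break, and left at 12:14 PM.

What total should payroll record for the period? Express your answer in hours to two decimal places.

37.55 hours

Tue: 8:17 AM–6:21 PM = 10 h 4 min
Wed: 8:09 AM–7:25 PM = 11 h 16 min; less 75 min break → 10 h 1 min
Thu: 7:17 AM–4:19 PM = 9 h 2 min; less 20 min break → 8 h 42 min
Fri: 10:52 AM–3:19 PM = 4 h 27 min; less 30 min break → 3 h 57 min
Sat: 6:40 AM–12:14 PM = 5 h 34 min; less 45 min break → 4 h 49 min
Total: 10 h 4 min + 10 h 1 min + 8 h 42 min + 3 h 57 min + 4 h 49 min = 37 h 33 min.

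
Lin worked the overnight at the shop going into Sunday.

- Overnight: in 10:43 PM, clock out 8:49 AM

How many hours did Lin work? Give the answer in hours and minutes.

10 h 6 min

Overnight: 10:43 PM → midnight = 1 h 17 min; midnight → 8:49 AM = 8 h 49 min; span 10 h 6 min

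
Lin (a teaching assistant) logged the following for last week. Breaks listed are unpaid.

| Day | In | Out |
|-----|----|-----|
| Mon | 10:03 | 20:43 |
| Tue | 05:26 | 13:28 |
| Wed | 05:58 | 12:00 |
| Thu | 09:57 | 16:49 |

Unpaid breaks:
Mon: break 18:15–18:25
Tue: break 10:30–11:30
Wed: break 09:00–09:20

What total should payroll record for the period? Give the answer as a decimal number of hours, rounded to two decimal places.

30.10 hours

Mon: 10:03–20:43 = 10 h 40 min; less 10 min break → 10 h 30 min
Tue: 05:26–13:28 = 8 h 2 min; less 60 min break → 7 h 2 min
Wed: 05:58–12:00 = 6 h 2 min; less 20 min break → 5 h 42 min
Thu: 09:57–16:49 = 6 h 52 min
Total: 10 h 30 min + 7 h 2 min + 5 h 42 min + 6 h 52 min = 30 h 6 min.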